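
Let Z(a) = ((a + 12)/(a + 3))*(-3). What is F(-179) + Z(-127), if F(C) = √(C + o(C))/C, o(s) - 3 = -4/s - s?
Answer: -345/124 - √96839/32041 ≈ -2.7920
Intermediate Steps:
o(s) = 3 - s - 4/s (o(s) = 3 + (-4/s - s) = 3 + (-s - 4/s) = 3 - s - 4/s)
Z(a) = -3*(12 + a)/(3 + a) (Z(a) = ((12 + a)/(3 + a))*(-3) = -3*(12 + a)/(3 + a))
F(C) = √(3 - 4/C)/C (F(C) = √(C + (3 - C - 4/C))/C = √(3 - 4/C)/C)
F(-179) + Z(-127) = √(3 - 4/(-179))/(-179) + 3*(-12 - 1*(-127))/(3 - 127) = -√(3 - 4*(-1/179))/179 + 3*(-12 + 127)/(-124) = -√(3 + 4/179)/179 + 3*(-1/124)*115 = -√96839/32041 - 345/124 = -345/124 - √96839/32041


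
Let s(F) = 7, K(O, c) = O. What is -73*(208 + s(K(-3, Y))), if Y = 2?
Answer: -15695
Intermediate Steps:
-73*(208 + s(K(-3, Y))) = -73*(208 + 7) = -73*215 = -15695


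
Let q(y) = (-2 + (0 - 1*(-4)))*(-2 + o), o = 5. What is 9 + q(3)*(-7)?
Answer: -33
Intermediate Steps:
q(y) = 6 (q(y) = (-2 + (0 - 1*(-4)))*(-2 + 5) = (-2 + (0 + 4))*3 = (-2 + 4)*3 = 2*3 = 6)
9 + q(3)*(-7) = 9 + 6*(-7) = 9 - 42 = -33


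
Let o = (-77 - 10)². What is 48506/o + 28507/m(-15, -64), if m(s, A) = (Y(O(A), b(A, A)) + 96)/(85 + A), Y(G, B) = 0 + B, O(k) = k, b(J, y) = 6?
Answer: 1512035585/257346 ≈ 5875.5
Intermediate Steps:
o = 7569 (o = (-87)² = 7569)
Y(G, B) = B
m(s, A) = 102/(85 + A) (m(s, A) = (6 + 96)/(85 + A) = 102/(85 + A))
48506/o + 28507/m(-15, -64) = 48506/7569 + 28507/((102/(85 - 64))) = 48506*(1/7569) + 28507/((102/21)) = 48506/7569 + 28507/((102*(1/21))) = 48506/7569 + 28507/(34/7) = 48506/7569 + 28507*(7/34) = 48506/7569 + 199549/34 = 1512035585/257346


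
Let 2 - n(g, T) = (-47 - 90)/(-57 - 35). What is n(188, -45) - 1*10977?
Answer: -1009837/92 ≈ -10976.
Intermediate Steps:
n(g, T) = 47/92 (n(g, T) = 2 - (-47 - 90)/(-57 - 35) = 2 - (-137)/(-92) = 2 - (-137)*(-1)/92 = 2 - 1*137/92 = 2 - 137/92 = 47/92)
n(188, -45) - 1*10977 = 47/92 - 1*10977 = 47/92 - 10977 = -1009837/92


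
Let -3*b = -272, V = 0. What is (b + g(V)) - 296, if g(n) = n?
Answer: -616/3 ≈ -205.33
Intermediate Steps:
b = 272/3 (b = -⅓*(-272) = 272/3 ≈ 90.667)
(b + g(V)) - 296 = (272/3 + 0) - 296 = 272/3 - 296 = -616/3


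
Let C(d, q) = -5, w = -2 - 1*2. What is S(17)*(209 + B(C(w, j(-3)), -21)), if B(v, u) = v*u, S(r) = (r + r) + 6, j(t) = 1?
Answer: 12560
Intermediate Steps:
w = -4 (w = -2 - 2 = -4)
S(r) = 6 + 2*r (S(r) = 2*r + 6 = 6 + 2*r)
B(v, u) = u*v
S(17)*(209 + B(C(w, j(-3)), -21)) = (6 + 2*17)*(209 - 21*(-5)) = (6 + 34)*(209 + 105) = 40*314 = 12560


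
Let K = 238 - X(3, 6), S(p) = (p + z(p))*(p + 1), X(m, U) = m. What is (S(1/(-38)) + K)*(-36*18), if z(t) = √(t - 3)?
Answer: -54967086/361 - 5994*I*√4370/361 ≈ -1.5226e+5 - 1097.6*I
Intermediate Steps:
z(t) = √(-3 + t)
S(p) = (1 + p)*(p + √(-3 + p)) (S(p) = (p + √(-3 + p))*(p + 1) = (p + √(-3 + p))*(1 + p) = (1 + p)*(p + √(-3 + p)))
K = 235 (K = 238 - 1*3 = 238 - 3 = 235)
(S(1/(-38)) + K)*(-36*18) = ((1/(-38) + (1/(-38))² + √(-3 + 1/(-38)) + √(-3 + 1/(-38))/(-38)) + 235)*(-36*18) = ((-1/38 + (-1/38)² + √(-3 - 1/38) - √(-3 - 1/38)/38) + 235)*(-648) = ((-1/38 + 1/1444 + √(-115/38) - I*√4370/1444) + 235)*(-648) = ((-1/38 + 1/1444 + I*√4370/38 - I*√4370/1444) + 235)*(-648) = ((-37/1444 + 37*I*√4370/1444) + 235)*(-648) = (339303/1444 + 37*I*√4370/1444)*(-648) = -54967086/361 - 5994*I*√4370/361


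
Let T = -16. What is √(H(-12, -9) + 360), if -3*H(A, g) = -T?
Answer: 2*√798/3 ≈ 18.833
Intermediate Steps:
H(A, g) = -16/3 (H(A, g) = -(-1)*(-16)/3 = -⅓*16 = -16/3)
√(H(-12, -9) + 360) = √(-16/3 + 360) = √(1064/3) = 2*√798/3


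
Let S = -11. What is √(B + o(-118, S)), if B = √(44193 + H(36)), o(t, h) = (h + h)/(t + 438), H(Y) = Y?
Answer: √(-110 + 1600*√44229)/40 ≈ 14.500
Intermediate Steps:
o(t, h) = 2*h/(438 + t) (o(t, h) = (2*h)/(438 + t) = 2*h/(438 + t))
B = √44229 (B = √(44193 + 36) = √44229 ≈ 210.31)
√(B + o(-118, S)) = √(√44229 + 2*(-11)/(438 - 118)) = √(√44229 + 2*(-11)/320) = √(√44229 + 2*(-11)*(1/320)) = √(√44229 - 11/160) = √(-11/160 + √44229)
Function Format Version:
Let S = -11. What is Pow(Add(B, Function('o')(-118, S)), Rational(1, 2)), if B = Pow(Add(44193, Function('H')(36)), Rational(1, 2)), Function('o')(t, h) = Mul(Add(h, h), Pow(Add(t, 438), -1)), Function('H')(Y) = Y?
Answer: Mul(Rational(1, 40), Pow(Add(-110, Mul(1600, Pow(44229, Rational(1, 2)))), Rational(1, 2))) ≈ 14.500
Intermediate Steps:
Function('o')(t, h) = Mul(2, h, Pow(Add(438, t), -1)) (Function('o')(t, h) = Mul(Mul(2, h), Pow(Add(438, t), -1)) = Mul(2, h, Pow(Add(438, t), -1)))
B = Pow(44229, Rational(1, 2)) (B = Pow(Add(44193, 36), Rational(1, 2)) = Pow(44229, Rational(1, 2)) ≈ 210.31)
Pow(Add(B, Function('o')(-118, S)), Rational(1, 2)) = Pow(Add(Pow(44229, Rational(1, 2)), Mul(2, -11, Pow(Add(438, -118), -1))), Rational(1, 2)) = Pow(Add(Pow(44229, Rational(1, 2)), Mul(2, -11, Pow(320, -1))), Rational(1, 2)) = Pow(Add(Pow(44229, Rational(1, 2)), Mul(2, -11, Rational(1, 320))), Rational(1, 2)) = Pow(Add(Pow(44229, Rational(1, 2)), Rational(-11, 160)), Rational(1, 2)) = Pow(Add(Rational(-11, 160), Pow(44229, Rational(1, 2))), Rational(1, 2))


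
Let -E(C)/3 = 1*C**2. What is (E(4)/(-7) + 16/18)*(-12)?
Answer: -1952/21 ≈ -92.952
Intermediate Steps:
E(C) = -3*C**2
(E(4)/(-7) + 16/18)*(-12) = (-3*4**2/(-7) + 16/18)*(-12) = (-3*16*(-1/7) + 16*(1/18))*(-12) = (-48*(-1/7) + 8/9)*(-12) = (48/7 + 8/9)*(-12) = (488/63)*(-12) = -1952/21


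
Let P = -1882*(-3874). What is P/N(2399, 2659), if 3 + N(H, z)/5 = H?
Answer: 1822717/2995 ≈ 608.59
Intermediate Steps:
P = 7290868
N(H, z) = -15 + 5*H
P/N(2399, 2659) = 7290868/(-15 + 5*2399) = 7290868/(-15 + 11995) = 7290868/11980 = 7290868*(1/11980) = 1822717/2995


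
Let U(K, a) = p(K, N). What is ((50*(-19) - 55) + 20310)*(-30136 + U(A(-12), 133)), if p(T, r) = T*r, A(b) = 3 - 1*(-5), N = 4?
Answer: -581157720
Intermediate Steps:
A(b) = 8 (A(b) = 3 + 5 = 8)
U(K, a) = 4*K (U(K, a) = K*4 = 4*K)
((50*(-19) - 55) + 20310)*(-30136 + U(A(-12), 133)) = ((50*(-19) - 55) + 20310)*(-30136 + 4*8) = ((-950 - 55) + 20310)*(-30136 + 32) = (-1005 + 20310)*(-30104) = 19305*(-30104) = -581157720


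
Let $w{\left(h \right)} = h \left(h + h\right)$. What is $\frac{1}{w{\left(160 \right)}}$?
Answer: $\frac{1}{51200} \approx 1.9531 \cdot 10^{-5}$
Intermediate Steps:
$w{\left(h \right)} = 2 h^{2}$ ($w{\left(h \right)} = h 2 h = 2 h^{2}$)
$\frac{1}{w{\left(160 \right)}} = \frac{1}{2 \cdot 160^{2}} = \frac{1}{2 \cdot 25600} = \frac{1}{51200}$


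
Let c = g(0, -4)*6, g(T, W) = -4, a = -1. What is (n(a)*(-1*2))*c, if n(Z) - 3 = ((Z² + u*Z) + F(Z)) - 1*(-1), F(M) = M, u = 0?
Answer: 192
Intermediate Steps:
n(Z) = 4 + Z + Z² (n(Z) = 3 + (((Z² + 0*Z) + Z) - 1*(-1)) = 3 + (((Z² + 0) + Z) + 1) = 3 + ((Z² + Z) + 1) = 3 + ((Z + Z²) + 1) = 3 + (1 + Z + Z²) = 4 + Z + Z²)
c = -24 (c = -4*6 = -24)
(n(a)*(-1*2))*c = ((4 - 1 + (-1)²)*(-1*2))*(-24) = ((4 - 1 + 1)*(-2))*(-24) = (4*(-2))*(-24) = -8*(-24) = 192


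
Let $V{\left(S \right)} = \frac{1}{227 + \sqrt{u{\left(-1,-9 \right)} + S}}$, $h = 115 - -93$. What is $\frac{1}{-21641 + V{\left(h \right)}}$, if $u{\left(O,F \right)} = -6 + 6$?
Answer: $- \frac{555318767}{12017650980394} + \frac{\sqrt{13}}{6008825490197} \approx -4.6209 \cdot 10^{-5}$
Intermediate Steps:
$u{\left(O,F \right)} = 0$
$h = 208$ ($h = 115 + 93 = 208$)
$V{\left(S \right)} = \frac{1}{227 + \sqrt{S}}$ ($V{\left(S \right)} = \frac{1}{227 + \sqrt{0 + S}} = \frac{1}{227 + \sqrt{S}}$)
$\frac{1}{-21641 + V{\left(h \right)}} = \frac{1}{-21641 + \frac{1}{227 + \sqrt{208}}} = \frac{1}{-21641 + \frac{1}{227 + 4 \sqrt{13}}}$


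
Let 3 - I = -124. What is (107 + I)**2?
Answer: 54756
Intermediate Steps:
I = 127 (I = 3 - 1*(-124) = 3 + 124 = 127)
(107 + I)**2 = (107 + 127)**2 = 234**2 = 54756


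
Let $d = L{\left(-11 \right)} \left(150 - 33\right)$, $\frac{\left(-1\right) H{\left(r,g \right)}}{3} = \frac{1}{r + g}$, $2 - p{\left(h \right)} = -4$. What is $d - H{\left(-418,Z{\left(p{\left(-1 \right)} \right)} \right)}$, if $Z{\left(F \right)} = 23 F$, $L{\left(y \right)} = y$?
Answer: $- \frac{360363}{280} \approx -1287.0$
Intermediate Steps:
$p{\left(h \right)} = 6$ ($p{\left(h \right)} = 2 - -4 = 2 + 4 = 6$)
$H{\left(r,g \right)} = - \frac{3}{g + r}$ ($H{\left(r,g \right)} = - \frac{3}{r + g} = - \frac{3}{g + r}$)
$d = -1287$ ($d = - 11 \left(150 - 33\right) = \left(-11\right) 117 = -1287$)
$d - H{\left(-418,Z{\left(p{\left(-1 \right)} \right)} \right)} = -1287 - - \frac{3}{23 \cdot 6 - 418} = -1287 - - \frac{3}{138 - 418} = -1287 - - \frac{3}{-280} = -1287 - \left(-3\right) \left(- \frac{1}{280}\right) = -1287 - \frac{3}{280} = - \frac{360363}{280}$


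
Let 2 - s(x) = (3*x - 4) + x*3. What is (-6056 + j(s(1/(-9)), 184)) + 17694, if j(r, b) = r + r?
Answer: 34954/3 ≈ 11651.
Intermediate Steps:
s(x) = 6 - 6*x (s(x) = 2 - ((3*x - 4) + x*3) = 2 - ((-4 + 3*x) + 3*x) = 2 - (-4 + 6*x) = 2 + (4 - 6*x) = 6 - 6*x)
j(r, b) = 2*r
(-6056 + j(s(1/(-9)), 184)) + 17694 = (-6056 + 2*(6 - 6/(-9))) + 17694 = (-6056 + 2*(6 - 6*(-1/9))) + 17694 = (-6056 + 2*(6 + 2/3)) + 17694 = (-6056 + 2*(20/3)) + 17694 = (-6056 + 40/3) + 17694 = -18128/3 + 17694 = 34954/3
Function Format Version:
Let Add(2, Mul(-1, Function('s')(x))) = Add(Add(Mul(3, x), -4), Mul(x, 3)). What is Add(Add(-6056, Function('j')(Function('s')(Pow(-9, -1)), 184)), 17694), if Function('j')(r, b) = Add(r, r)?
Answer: Rational(34954, 3) ≈ 11651.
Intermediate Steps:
Function('s')(x) = Add(6, Mul(-6, x)) (Function('s')(x) = Add(2, Mul(-1, Add(Add(Mul(3, x), -4), Mul(x, 3)))) = Add(2, Mul(-1, Add(Add(-4, Mul(3, x)), Mul(3, x)))) = Add(2, Mul(-1, Add(-4, Mul(6, x)))) = Add(2, Add(4, Mul(-6, x))) = Add(6, Mul(-6, x)))
Function('j')(r, b) = Mul(2, r)
Add(Add(-6056, Function('j')(Function('s')(Pow(-9, -1)), 184)), 17694) = Add(Add(-6056, Mul(2, Add(6, Mul(-6, Pow(-9, -1))))), 17694) = Add(Add(-6056, Mul(2, Add(6, Mul(-6, Rational(-1, 9))))), 17694) = Add(Add(-6056, Mul(2, Add(6, Rational(2, 3)))), 17694) = Add(Add(-6056, Mul(2, Rational(20, 3))), 17694) = Add(Add(-6056, Rational(40, 3)), 17694) = Add(Rational(-18128, 3), 17694) = Rational(34954, 3)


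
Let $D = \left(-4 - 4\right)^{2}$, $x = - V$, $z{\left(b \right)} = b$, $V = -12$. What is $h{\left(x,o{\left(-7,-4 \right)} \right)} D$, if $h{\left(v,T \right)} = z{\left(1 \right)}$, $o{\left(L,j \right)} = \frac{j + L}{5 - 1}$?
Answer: $64$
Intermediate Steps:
$o{\left(L,j \right)} = \frac{L}{4} + \frac{j}{4}$ ($o{\left(L,j \right)} = \frac{L + j}{4} = \left(L + j\right) \frac{1}{4} = \frac{L}{4} + \frac{j}{4}$)
$x = 12$ ($x = \left(-1\right) \left(-12\right) = 12$)
$h{\left(v,T \right)} = 1$
$D = 64$ ($D = \left(-8\right)^{2} = 64$)
$h{\left(x,o{\left(-7,-4 \right)} \right)} D = 1 \cdot 64 = 64$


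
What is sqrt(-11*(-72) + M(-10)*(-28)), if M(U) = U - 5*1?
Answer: 2*sqrt(303) ≈ 34.814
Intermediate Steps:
M(U) = -5 + U (M(U) = U - 5 = -5 + U)
sqrt(-11*(-72) + M(-10)*(-28)) = sqrt(-11*(-72) + (-5 - 10)*(-28)) = sqrt(792 - 15*(-28)) = sqrt(792 + 420) = sqrt(1212) = 2*sqrt(303)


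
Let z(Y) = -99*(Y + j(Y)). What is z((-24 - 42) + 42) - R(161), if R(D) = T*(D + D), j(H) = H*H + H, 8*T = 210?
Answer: -121449/2 ≈ -60725.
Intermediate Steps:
T = 105/4 (T = (⅛)*210 = 105/4 ≈ 26.250)
j(H) = H + H² (j(H) = H² + H = H + H²)
R(D) = 105*D/2 (R(D) = 105*(D + D)/4 = 105*(2*D)/4 = 105*D/2)
z(Y) = -99*Y - 99*Y*(1 + Y) (z(Y) = -99*(Y + Y*(1 + Y)) = -99*Y - 99*Y*(1 + Y))
z((-24 - 42) + 42) - R(161) = 99*((-24 - 42) + 42)*(-2 - ((-24 - 42) + 42)) - 105*161/2 = 99*(-66 + 42)*(-2 - (-66 + 42)) - 1*16905/2 = 99*(-24)*(-2 - 1*(-24)) - 16905/2 = 99*(-24)*(-2 + 24) - 16905/2 = 99*(-24)*22 - 16905/2 = -52272 - 16905/2 = -121449/2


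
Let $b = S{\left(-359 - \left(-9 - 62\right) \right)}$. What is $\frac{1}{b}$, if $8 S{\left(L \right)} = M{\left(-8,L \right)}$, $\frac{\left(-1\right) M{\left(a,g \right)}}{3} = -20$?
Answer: $\frac{2}{15} \approx 0.13333$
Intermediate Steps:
$M{\left(a,g \right)} = 60$ ($M{\left(a,g \right)} = \left(-3\right) \left(-20\right) = 60$)
$S{\left(L \right)} = \frac{15}{2}$ ($S{\left(L \right)} = \frac{1}{8} \cdot 60 = \frac{15}{2}$)
$b = \frac{15}{2} \approx 7.5$
$\frac{1}{b} = \frac{1}{\frac{15}{2}} = \frac{2}{15}$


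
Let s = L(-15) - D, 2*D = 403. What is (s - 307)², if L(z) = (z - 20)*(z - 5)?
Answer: 146689/4 ≈ 36672.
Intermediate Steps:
D = 403/2 (D = (½)*403 = 403/2 ≈ 201.50)
L(z) = (-20 + z)*(-5 + z)
s = 997/2 (s = (100 + (-15)² - 25*(-15)) - 1*403/2 = (100 + 225 + 375) - 403/2 = 700 - 403/2 = 997/2 ≈ 498.50)
(s - 307)² = (997/2 - 307)² = (383/2)² = 146689/4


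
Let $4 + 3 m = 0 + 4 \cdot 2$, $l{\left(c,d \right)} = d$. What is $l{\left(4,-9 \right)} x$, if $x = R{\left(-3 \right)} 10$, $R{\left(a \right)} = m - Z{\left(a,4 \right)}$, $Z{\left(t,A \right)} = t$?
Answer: $-390$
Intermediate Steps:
$m = \frac{4}{3}$ ($m = - \frac{4}{3} + \frac{0 + 4 \cdot 2}{3} = - \frac{4}{3} + \frac{0 + 8}{3} = - \frac{4}{3} + \frac{1}{3} \cdot 8 = - \frac{4}{3} + \frac{8}{3} = \frac{4}{3} \approx 1.3333$)
$R{\left(a \right)} = \frac{4}{3} - a$
$x = \frac{130}{3}$ ($x = \left(\frac{4}{3} - -3\right) 10 = \left(\frac{4}{3} + 3\right) 10 = \frac{13}{3} \cdot 10 = \frac{130}{3} \approx 43.333$)
$l{\left(4,-9 \right)} x = \left(-9\right) \frac{130}{3} = -390$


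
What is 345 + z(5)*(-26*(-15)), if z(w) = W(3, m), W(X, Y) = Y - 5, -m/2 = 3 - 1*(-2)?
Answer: -5505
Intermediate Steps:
m = -10 (m = -2*(3 - 1*(-2)) = -2*(3 + 2) = -2*5 = -10)
W(X, Y) = -5 + Y
z(w) = -15 (z(w) = -5 - 10 = -15)
345 + z(5)*(-26*(-15)) = 345 - (-390)*(-15) = 345 - 15*390 = 345 - 5850 = -5505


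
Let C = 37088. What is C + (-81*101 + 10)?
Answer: 28917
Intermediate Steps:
C + (-81*101 + 10) = 37088 + (-81*101 + 10) = 37088 + (-8181 + 10) = 37088 - 8171 = 28917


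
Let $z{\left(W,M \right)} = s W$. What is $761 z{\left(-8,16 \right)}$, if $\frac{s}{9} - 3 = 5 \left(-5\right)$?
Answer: $1205424$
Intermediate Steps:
$s = -198$ ($s = 27 + 9 \cdot 5 \left(-5\right) = 27 + 9 \left(-25\right) = 27 - 225 = -198$)
$z{\left(W,M \right)} = - 198 W$
$761 z{\left(-8,16 \right)} = 761 \left(\left(-198\right) \left(-8\right)\right) = 761 \cdot 1584 = 1205424$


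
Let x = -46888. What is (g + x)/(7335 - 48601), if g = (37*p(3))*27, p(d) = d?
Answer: 43891/41266 ≈ 1.0636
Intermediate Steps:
g = 2997 (g = (37*3)*27 = 111*27 = 2997)
(g + x)/(7335 - 48601) = (2997 - 46888)/(7335 - 48601) = -43891/(-41266) = -43891*(-1/41266) = 43891/41266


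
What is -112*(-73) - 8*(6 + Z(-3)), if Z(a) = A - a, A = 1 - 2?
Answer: 8112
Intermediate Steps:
A = -1
Z(a) = -1 - a
-112*(-73) - 8*(6 + Z(-3)) = -112*(-73) - 8*(6 + (-1 - 1*(-3))) = 8176 - 8*(6 + (-1 + 3)) = 8176 - 8*(6 + 2) = 8176 - 8*8 = 8176 - 64 = 8112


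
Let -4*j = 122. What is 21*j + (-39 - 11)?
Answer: -1381/2 ≈ -690.50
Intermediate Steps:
j = -61/2 (j = -1/4*122 = -61/2 ≈ -30.500)
21*j + (-39 - 11) = 21*(-61/2) + (-39 - 11) = -1281/2 - 50 = -1381/2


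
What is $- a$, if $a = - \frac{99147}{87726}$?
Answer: $\frac{33049}{29242} \approx 1.1302$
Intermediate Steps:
$a = - \frac{33049}{29242}$ ($a = \left(-99147\right) \frac{1}{87726} = - \frac{33049}{29242} \approx -1.1302$)
$- a = \left(-1\right) \left(- \frac{33049}{29242}\right) = \frac{33049}{29242}$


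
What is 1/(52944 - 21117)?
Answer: 1/31827 ≈ 3.1420e-5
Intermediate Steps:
1/(52944 - 21117) = 1/31827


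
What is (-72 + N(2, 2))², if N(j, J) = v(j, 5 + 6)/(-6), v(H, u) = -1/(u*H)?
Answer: 90307009/17424 ≈ 5182.9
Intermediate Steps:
v(H, u) = -1/(H*u)
N(j, J) = 1/(66*j) (N(j, J) = -1/(j*(5 + 6))/(-6) = -1/(j*11)*(-⅙) = -1*1/11/j*(-⅙) = -1/(11*j)*(-⅙) = 1/(66*j))
(-72 + N(2, 2))² = (-72 + (1/66)/2)² = (-72 + (1/66)*(½))² = (-72 + 1/132)² = (-9503/132)² = 90307009/17424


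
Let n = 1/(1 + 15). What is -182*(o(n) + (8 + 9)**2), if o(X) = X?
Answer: -420875/8 ≈ -52609.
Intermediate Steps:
n = 1/16 ≈ 0.062500
-182*(o(n) + (8 + 9)**2) = -182*(1/16 + (8 + 9)**2) = -182*(1/16 + 17**2) = -182*(1/16 + 289) = -182*4625/16 = -420875/8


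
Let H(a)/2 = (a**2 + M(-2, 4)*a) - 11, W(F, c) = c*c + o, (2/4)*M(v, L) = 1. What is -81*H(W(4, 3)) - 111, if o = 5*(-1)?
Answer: -2217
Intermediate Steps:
o = -5
M(v, L) = 2 (M(v, L) = 2*1 = 2)
W(F, c) = -5 + c**2 (W(F, c) = c*c - 5 = c**2 - 5 = -5 + c**2)
H(a) = -22 + 2*a**2 + 4*a (H(a) = 2*((a**2 + 2*a) - 11) = 2*(-11 + a**2 + 2*a) = -22 + 2*a**2 + 4*a)
-81*H(W(4, 3)) - 111 = -81*(-22 + 2*(-5 + 3**2)**2 + 4*(-5 + 3**2)) - 111 = -81*(-22 + 2*(-5 + 9)**2 + 4*(-5 + 9)) - 111 = -81*(-22 + 2*4**2 + 4*4) - 111 = -81*(-22 + 2*16 + 16) - 111 = -81*(-22 + 32 + 16) - 111 = -81*26 - 111 = -2106 - 111 = -2217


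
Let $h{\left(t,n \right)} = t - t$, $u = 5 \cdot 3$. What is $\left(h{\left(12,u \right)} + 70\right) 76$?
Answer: $5320$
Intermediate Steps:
$u = 15$
$h{\left(t,n \right)} = 0$
$\left(h{\left(12,u \right)} + 70\right) 76 = \left(0 + 70\right) 76 = 70 \cdot 76 = 5320$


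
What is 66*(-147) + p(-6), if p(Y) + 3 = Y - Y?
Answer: -9705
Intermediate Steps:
p(Y) = -3 (p(Y) = -3 + (Y - Y) = -3 + 0 = -3)
66*(-147) + p(-6) = 66*(-147) - 3 = -9702 - 3 = -9705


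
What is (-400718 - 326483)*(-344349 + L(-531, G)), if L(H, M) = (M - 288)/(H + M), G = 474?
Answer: 4757852892293/19 ≈ 2.5041e+11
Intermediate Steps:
L(H, M) = (-288 + M)/(H + M)
(-400718 - 326483)*(-344349 + L(-531, G)) = (-400718 - 326483)*(-344349 + (-288 + 474)/(-531 + 474)) = -727201*(-344349 + 186/(-57)) = -727201*(-344349 - 1/57*186) = -727201*(-344349 - 62/19) = -727201*(-6542693/19) = 4757852892293/19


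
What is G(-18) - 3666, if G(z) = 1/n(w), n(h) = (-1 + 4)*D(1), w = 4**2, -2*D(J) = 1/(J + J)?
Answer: -11002/3 ≈ -3667.3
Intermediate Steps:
D(J) = -1/(4*J) (D(J) = -1/(2*(J + J)) = -1/(2*J)/2 = -1/(4*J))
w = 16
n(h) = -3/4 (n(h) = (-1 + 4)*(-1/4/1) = 3*(-1/4*1) = 3*(-1/4) = -3/4)
G(z) = -4/3 (G(z) = 1/(-3/4) = -4/3)
G(-18) - 3666 = -4/3 - 3666 = -11002/3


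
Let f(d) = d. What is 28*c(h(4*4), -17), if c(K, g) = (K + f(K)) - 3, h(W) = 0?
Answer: -84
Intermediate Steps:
c(K, g) = -3 + 2*K (c(K, g) = (K + K) - 3 = 2*K - 3 = -3 + 2*K)
28*c(h(4*4), -17) = 28*(-3 + 2*0) = 28*(-3 + 0) = 28*(-3) = -84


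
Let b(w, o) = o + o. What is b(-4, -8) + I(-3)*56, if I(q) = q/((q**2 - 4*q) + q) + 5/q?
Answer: -356/3 ≈ -118.67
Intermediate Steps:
b(w, o) = 2*o
I(q) = 5/q + q/(q**2 - 3*q) (I(q) = q/(q**2 - 3*q) + 5/q = 5/q + q/(q**2 - 3*q))
b(-4, -8) + I(-3)*56 = 2*(-8) + (3*(-5 + 2*(-3))/(-3*(-3 - 3)))*56 = -16 + (3*(-1/3)*(-5 - 6)/(-6))*56 = -16 + (3*(-1/3)*(-1/6)*(-11))*56 = -16 - 11/6*56 = -16 - 308/3 = -356/3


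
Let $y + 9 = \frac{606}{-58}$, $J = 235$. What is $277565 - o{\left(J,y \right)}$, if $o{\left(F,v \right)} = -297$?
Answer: $277862$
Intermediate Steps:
$y = - \frac{564}{29}$ ($y = -9 + \frac{606}{-58} = -9 + 606 \left(- \frac{1}{58}\right) = -9 - \frac{303}{29} = - \frac{564}{29} \approx -19.448$)
$277565 - o{\left(J,y \right)} = 277565 - -297 = 277565 + 297 = 277862$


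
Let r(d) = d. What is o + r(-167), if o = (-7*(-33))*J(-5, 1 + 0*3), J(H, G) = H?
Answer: -1322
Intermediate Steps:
o = -1155 (o = -7*(-33)*(-5) = 231*(-5) = -1155)
o + r(-167) = -1155 - 167 = -1322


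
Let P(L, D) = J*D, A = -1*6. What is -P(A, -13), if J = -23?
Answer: -299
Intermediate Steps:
A = -6
P(L, D) = -23*D
-P(A, -13) = -(-23)*(-13) = -1*299 = -299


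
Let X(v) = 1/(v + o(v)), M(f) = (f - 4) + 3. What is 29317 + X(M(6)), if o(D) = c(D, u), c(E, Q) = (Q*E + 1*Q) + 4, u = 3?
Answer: 791560/27 ≈ 29317.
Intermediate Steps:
M(f) = -1 + f (M(f) = (-4 + f) + 3 = -1 + f)
c(E, Q) = 4 + Q + E*Q (c(E, Q) = (E*Q + Q) + 4 = (Q + E*Q) + 4 = 4 + Q + E*Q)
o(D) = 7 + 3*D (o(D) = 4 + 3 + D*3 = 4 + 3 + 3*D = 7 + 3*D)
X(v) = 1/(7 + 4*v) (X(v) = 1/(v + (7 + 3*v)) = 1/(7 + 4*v))
29317 + X(M(6)) = 29317 + 1/(7 + 4*(-1 + 6)) = 29317 + 1/(7 + 4*5) = 29317 + 1/(7 + 20) = 29317 + 1/27 = 791560/27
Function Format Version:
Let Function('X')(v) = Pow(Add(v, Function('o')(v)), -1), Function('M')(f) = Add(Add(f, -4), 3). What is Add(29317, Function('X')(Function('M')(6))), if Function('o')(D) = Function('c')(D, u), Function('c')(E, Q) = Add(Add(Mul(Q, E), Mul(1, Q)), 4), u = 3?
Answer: Rational(791560, 27) ≈ 29317.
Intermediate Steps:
Function('M')(f) = Add(-1, f) (Function('M')(f) = Add(Add(-4, f), 3) = Add(-1, f))
Function('c')(E, Q) = Add(4, Q, Mul(E, Q)) (Function('c')(E, Q) = Add(Add(Mul(E, Q), Q), 4) = Add(Add(Q, Mul(E, Q)), 4) = Add(4, Q, Mul(E, Q)))
Function('o')(D) = Add(7, Mul(3, D)) (Function('o')(D) = Add(4, 3, Mul(D, 3)) = Add(4, 3, Mul(3, D)) = Add(7, Mul(3, D)))
Function('X')(v) = Pow(Add(7, Mul(4, v)), -1) (Function('X')(v) = Pow(Add(v, Add(7, Mul(3, v))), -1) = Pow(Add(7, Mul(4, v)), -1))
Add(29317, Function('X')(Function('M')(6))) = Add(29317, Pow(Add(7, Mul(4, Add(-1, 6))), -1)) = Add(29317, Pow(Add(7, Mul(4, 5)), -1)) = Add(29317, Pow(Add(7, 20), -1)) = Add(29317, Pow(27, -1)) = Add(29317, Rational(1, 27)) = Rational(791560, 27)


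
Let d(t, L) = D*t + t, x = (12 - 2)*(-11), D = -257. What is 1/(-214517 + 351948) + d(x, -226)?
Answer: 3870056961/137431 ≈ 28160.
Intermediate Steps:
x = -110 (x = 10*(-11) = -110)
d(t, L) = -256*t (d(t, L) = -257*t + t = -256*t)
1/(-214517 + 351948) + d(x, -226) = 1/(-214517 + 351948) - 256*(-110) = 1/137431 + 28160 = 3870056961/137431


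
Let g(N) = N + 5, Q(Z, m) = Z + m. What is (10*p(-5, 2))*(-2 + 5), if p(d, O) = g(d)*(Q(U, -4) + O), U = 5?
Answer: 0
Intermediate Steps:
g(N) = 5 + N
p(d, O) = (1 + O)*(5 + d) (p(d, O) = (5 + d)*((5 - 4) + O) = (5 + d)*(1 + O) = (1 + O)*(5 + d))
(10*p(-5, 2))*(-2 + 5) = (10*((1 + 2)*(5 - 5)))*(-2 + 5) = (10*(3*0))*3 = (10*0)*3 = 0*3 = 0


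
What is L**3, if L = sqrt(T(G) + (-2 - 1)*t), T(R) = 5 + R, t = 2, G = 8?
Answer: 7*sqrt(7) ≈ 18.520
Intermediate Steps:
L = sqrt(7) (L = sqrt((5 + 8) + (-2 - 1)*2) = sqrt(13 - 3*2) = sqrt(13 - 6) = sqrt(7) ≈ 2.6458)
L**3 = (sqrt(7))**3 = 7*sqrt(7)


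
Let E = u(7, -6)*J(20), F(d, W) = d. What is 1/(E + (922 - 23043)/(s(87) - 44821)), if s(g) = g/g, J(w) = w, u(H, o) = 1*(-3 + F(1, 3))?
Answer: -44820/1770679 ≈ -0.025312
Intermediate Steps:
u(H, o) = -2 (u(H, o) = 1*(-3 + 1) = 1*(-2) = -2)
s(g) = 1
E = -40 (E = -2*20 = -40)
1/(E + (922 - 23043)/(s(87) - 44821)) = 1/(-40 + (922 - 23043)/(1 - 44821)) = 1/(-40 - 22121/(-44820)) = 1/(-40 - 22121*(-1/44820)) = 1/(-40 + 22121/44820) = 1/(-1770679/44820) = -44820/1770679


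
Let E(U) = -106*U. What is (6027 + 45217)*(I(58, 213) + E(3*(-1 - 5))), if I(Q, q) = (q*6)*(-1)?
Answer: 32283720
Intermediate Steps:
I(Q, q) = -6*q (I(Q, q) = (6*q)*(-1) = -6*q)
(6027 + 45217)*(I(58, 213) + E(3*(-1 - 5))) = (6027 + 45217)*(-6*213 - 318*(-1 - 5)) = 51244*(-1278 - 318*(-6)) = 51244*(-1278 - 106*(-18)) = 51244*(-1278 + 1908) = 51244*630 = 32283720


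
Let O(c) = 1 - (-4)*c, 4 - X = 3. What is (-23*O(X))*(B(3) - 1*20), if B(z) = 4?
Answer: 1840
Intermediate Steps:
X = 1 (X = 4 - 1*3 = 4 - 3 = 1)
O(c) = 1 + 4*c
(-23*O(X))*(B(3) - 1*20) = (-23*(1 + 4*1))*(4 - 1*20) = (-23*(1 + 4))*(4 - 20) = -23*5*(-16) = -115*(-16) = 1840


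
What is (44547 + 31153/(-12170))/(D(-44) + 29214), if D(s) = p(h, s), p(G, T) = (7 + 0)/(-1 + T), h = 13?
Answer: 4878952533/3199792382 ≈ 1.5248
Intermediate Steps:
p(G, T) = 7/(-1 + T)
D(s) = 7/(-1 + s)
(44547 + 31153/(-12170))/(D(-44) + 29214) = (44547 + 31153/(-12170))/(7/(-1 - 44) + 29214) = (44547 + 31153*(-1/12170))/(7/(-45) + 29214) = (44547 - 31153/12170)/(7*(-1/45) + 29214) = 542105837/(12170*(-7/45 + 29214)) = 542105837/(12170*(1314623/45)) = (542105837/12170)*(45/1314623) = 4878952533/3199792382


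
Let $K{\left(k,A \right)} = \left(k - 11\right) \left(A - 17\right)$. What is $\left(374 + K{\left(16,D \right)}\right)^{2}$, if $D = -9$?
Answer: $59536$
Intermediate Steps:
$K{\left(k,A \right)} = \left(-17 + A\right) \left(-11 + k\right)$ ($K{\left(k,A \right)} = \left(-11 + k\right) \left(-17 + A\right) = \left(-17 + A\right) \left(-11 + k\right)$)
$\left(374 + K{\left(16,D \right)}\right)^{2} = \left(374 - 130\right)^{2} = 244^{2} = 59536$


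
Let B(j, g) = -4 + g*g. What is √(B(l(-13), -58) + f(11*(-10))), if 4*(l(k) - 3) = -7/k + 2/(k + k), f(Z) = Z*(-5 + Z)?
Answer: √16010 ≈ 126.53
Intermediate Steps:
l(k) = 3 - 3/(2*k) (l(k) = 3 + (-7/k + 2/(k + k))/4 = 3 + (-7/k + 2/((2*k)))/4 = 3 + (-7/k + 2*(1/(2*k)))/4 = 3 + (-7/k + 1/k)/4 = 3 + (-6/k)/4 = 3 - 3/(2*k))
B(j, g) = -4 + g²
√(B(l(-13), -58) + f(11*(-10))) = √((-4 + (-58)²) + (11*(-10))*(-5 + 11*(-10))) = √((-4 + 3364) - 110*(-5 - 110)) = √(3360 - 110*(-115)) = √(3360 + 12650) = √16010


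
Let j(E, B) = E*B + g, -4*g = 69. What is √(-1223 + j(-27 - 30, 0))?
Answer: 11*I*√41/2 ≈ 35.217*I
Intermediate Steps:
g = -69/4 (g = -¼*69 = -69/4 ≈ -17.250)
j(E, B) = -69/4 + B*E (j(E, B) = E*B - 69/4 = B*E - 69/4 = -69/4 + B*E)
√(-1223 + j(-27 - 30, 0)) = √(-1223 + (-69/4 + 0*(-27 - 30))) = √(-1223 + (-69/4 + 0*(-57))) = √(-1223 + (-69/4 + 0)) = √(-1223 - 69/4) = √(-4961/4) = 11*I*√41/2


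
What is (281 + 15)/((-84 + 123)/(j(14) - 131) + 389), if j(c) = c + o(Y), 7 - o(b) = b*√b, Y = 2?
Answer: 1391051408/1826437433 - 23088*√2/1826437433 ≈ 0.76160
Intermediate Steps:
o(b) = 7 - b^(3/2) (o(b) = 7 - b*√b = 7 - b^(3/2))
j(c) = 7 + c - 2*√2 (j(c) = c + (7 - 2^(3/2)) = c + (7 - 2*√2) = 7 + c - 2*√2)
(281 + 15)/((-84 + 123)/(j(14) - 131) + 389) = (281 + 15)/((-84 + 123)/((7 + 14 - 2*√2) - 131) + 389) = 296/(39/((21 - 2*√2) - 131) + 389) = 296/(39/(-110 - 2*√2) + 389) = 296/(389 + 39/(-110 - 2*√2))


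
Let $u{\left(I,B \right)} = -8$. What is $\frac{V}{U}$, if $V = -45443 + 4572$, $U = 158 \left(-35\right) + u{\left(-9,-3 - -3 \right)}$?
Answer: $\frac{40871}{5538} \approx 7.3801$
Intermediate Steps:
$U = -5538$ ($U = 158 \left(-35\right) - 8 = -5530 - 8 = -5538$)
$V = -40871$
$\frac{V}{U} = - \frac{40871}{-5538} = \left(-40871\right) \left(- \frac{1}{5538}\right) = \frac{40871}{5538}$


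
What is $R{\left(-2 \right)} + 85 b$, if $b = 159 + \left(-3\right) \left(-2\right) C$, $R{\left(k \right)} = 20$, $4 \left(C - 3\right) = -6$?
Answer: $14300$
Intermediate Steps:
$C = \frac{3}{2}$ ($C = 3 + \frac{1}{4} \left(-6\right) = 3 - \frac{3}{2} = \frac{3}{2} \approx 1.5$)
$b = 168$ ($b = 159 + \left(-3\right) \left(-2\right) \frac{3}{2} = 159 + 6 \cdot \frac{3}{2} = 159 + 9 = 168$)
$R{\left(-2 \right)} + 85 b = 20 + 85 \cdot 168 = 20 + 14280 = 14300$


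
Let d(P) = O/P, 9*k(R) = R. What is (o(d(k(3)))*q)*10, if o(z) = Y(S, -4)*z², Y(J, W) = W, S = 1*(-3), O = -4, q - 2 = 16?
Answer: -103680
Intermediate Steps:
q = 18 (q = 2 + 16 = 18)
S = -3
k(R) = R/9
d(P) = -4/P
o(z) = -4*z²
(o(d(k(3)))*q)*10 = (-4*(-4/((⅑)*3))²*18)*10 = (-4*(-4/⅓)²*18)*10 = (-4*(-4*3)²*18)*10 = (-4*(-12)²*18)*10 = (-4*144*18)*10 = -576*18*10 = -10368*10 = -103680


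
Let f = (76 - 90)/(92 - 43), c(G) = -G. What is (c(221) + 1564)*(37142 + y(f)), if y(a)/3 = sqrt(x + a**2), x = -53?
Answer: 49881706 + 4029*I*sqrt(2593)/7 ≈ 4.9882e+7 + 29309.0*I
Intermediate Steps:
f = -2/7 (f = -14/49 = -14*1/49 = -2/7 ≈ -0.28571)
y(a) = 3*sqrt(-53 + a**2)
(c(221) + 1564)*(37142 + y(f)) = (-1*221 + 1564)*(37142 + 3*sqrt(-53 + (-2/7)**2)) = (-221 + 1564)*(37142 + 3*sqrt(-53 + 4/49)) = 1343*(37142 + 3*sqrt(-2593/49)) = 1343*(37142 + 3*(I*sqrt(2593)/7)) = 1343*(37142 + 3*I*sqrt(2593)/7) = 49881706 + 4029*I*sqrt(2593)/7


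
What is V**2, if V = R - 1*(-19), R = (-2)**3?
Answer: 121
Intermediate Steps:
R = -8
V = 11 (V = -8 - 1*(-19) = -8 + 19 = 11)
V**2 = 11**2 = 121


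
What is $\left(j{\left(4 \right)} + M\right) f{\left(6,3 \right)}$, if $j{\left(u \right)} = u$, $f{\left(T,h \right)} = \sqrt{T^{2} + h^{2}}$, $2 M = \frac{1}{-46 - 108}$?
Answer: $\frac{3693 \sqrt{5}}{308} \approx 26.811$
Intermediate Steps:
$M = - \frac{1}{308}$ ($M = \frac{1}{2 \left(-46 - 108\right)} = \frac{1}{2 \left(-154\right)} = \frac{1}{2} \left(- \frac{1}{154}\right) = - \frac{1}{308} \approx -0.0032468$)
$\left(j{\left(4 \right)} + M\right) f{\left(6,3 \right)} = \left(4 - \frac{1}{308}\right) \sqrt{6^{2} + 3^{2}} = \frac{1231 \sqrt{36 + 9}}{308} = \frac{1231 \sqrt{45}}{308} = \frac{1231 \cdot 3 \sqrt{5}}{308} = \frac{3693 \sqrt{5}}{308}$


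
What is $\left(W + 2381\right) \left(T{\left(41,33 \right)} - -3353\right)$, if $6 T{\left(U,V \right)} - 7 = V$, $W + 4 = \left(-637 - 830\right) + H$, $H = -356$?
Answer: $\frac{5583766}{3} \approx 1.8613 \cdot 10^{6}$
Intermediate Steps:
$W = -1827$ ($W = -4 - 1823 = -1827$)
$T{\left(U,V \right)} = \frac{7}{6} + \frac{V}{6}$
$\left(W + 2381\right) \left(T{\left(41,33 \right)} - -3353\right) = \left(-1827 + 2381\right) \left(\left(\frac{7}{6} + \frac{1}{6} \cdot 33\right) - -3353\right) = 554 \left(\left(\frac{7}{6} + \frac{11}{2}\right) + 3353\right) = 554 \left(\frac{20}{3} + 3353\right) = 554 \cdot \frac{10079}{3} = \frac{5583766}{3}$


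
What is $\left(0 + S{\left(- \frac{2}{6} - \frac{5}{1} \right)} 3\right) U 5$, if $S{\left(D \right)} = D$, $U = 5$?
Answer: $-400$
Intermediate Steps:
$\left(0 + S{\left(- \frac{2}{6} - \frac{5}{1} \right)} 3\right) U 5 = \left(0 + \left(- \frac{2}{6} - \frac{5}{1}\right) 3\right) 5 \cdot 5 = \left(0 + \left(\left(-2\right) \frac{1}{6} - 5\right) 3\right) 5 \cdot 5 = \left(0 + \left(- \frac{1}{3} - 5\right) 3\right) 5 \cdot 5 = \left(0 - 16\right) 5 \cdot 5 = \left(-16\right) 5 \cdot 5 = \left(-80\right) 5 = -400$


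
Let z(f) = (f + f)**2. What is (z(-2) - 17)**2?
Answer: 1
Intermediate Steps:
z(f) = 4*f**2 (z(f) = (2*f)**2 = 4*f**2)
(z(-2) - 17)**2 = (4*(-2)**2 - 17)**2 = (4*4 - 17)**2 = (16 - 17)**2 = (-1)**2 = 1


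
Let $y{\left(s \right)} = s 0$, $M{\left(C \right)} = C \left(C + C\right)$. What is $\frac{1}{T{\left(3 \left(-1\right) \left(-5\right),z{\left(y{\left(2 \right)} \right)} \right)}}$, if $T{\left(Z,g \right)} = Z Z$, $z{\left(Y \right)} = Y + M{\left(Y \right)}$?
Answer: $\frac{1}{225} \approx 0.0044444$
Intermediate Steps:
$M{\left(C \right)} = 2 C^{2}$ ($M{\left(C \right)} = C 2 C = 2 C^{2}$)
$y{\left(s \right)} = 0$
$z{\left(Y \right)} = Y + 2 Y^{2}$
$T{\left(Z,g \right)} = Z^{2}$
$\frac{1}{T{\left(3 \left(-1\right) \left(-5\right),z{\left(y{\left(2 \right)} \right)} \right)}} = \frac{1}{\left(3 \left(-1\right) \left(-5\right)\right)^{2}} = \frac{1}{\left(\left(-3\right) \left(-5\right)\right)^{2}} = \frac{1}{15^{2}} = \frac{1}{225}$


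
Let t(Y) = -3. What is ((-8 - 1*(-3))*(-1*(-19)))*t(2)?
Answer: 285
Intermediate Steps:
((-8 - 1*(-3))*(-1*(-19)))*t(2) = ((-8 - 1*(-3))*(-1*(-19)))*(-3) = ((-8 + 3)*19)*(-3) = -5*19*(-3) = -95*(-3) = 285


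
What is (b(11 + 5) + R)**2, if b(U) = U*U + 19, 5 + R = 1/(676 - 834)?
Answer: 1819790281/24964 ≈ 72897.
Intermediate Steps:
R = -791/158 (R = -5 + 1/(676 - 834) = -5 + 1/(-158) = -5 - 1/158 = -791/158 ≈ -5.0063)
b(U) = 19 + U**2 (b(U) = U**2 + 19 = 19 + U**2)
(b(11 + 5) + R)**2 = ((19 + (11 + 5)**2) - 791/158)**2 = ((19 + 16**2) - 791/158)**2 = ((19 + 256) - 791/158)**2 = (275 - 791/158)**2 = (42659/158)**2 = 1819790281/24964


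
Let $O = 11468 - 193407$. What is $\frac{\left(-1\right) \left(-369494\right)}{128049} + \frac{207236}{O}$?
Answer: $\frac{40689006302}{23297107011} \approx 1.7465$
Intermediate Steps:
$O = -181939$ ($O = 11468 - 193407 = -181939$)
$\frac{\left(-1\right) \left(-369494\right)}{128049} + \frac{207236}{O} = \frac{\left(-1\right) \left(-369494\right)}{128049} + \frac{207236}{-181939} = 369494 \cdot \frac{1}{128049} + 207236 \left(- \frac{1}{181939}\right) = \frac{369494}{128049} - \frac{207236}{181939} = \frac{40689006302}{23297107011}$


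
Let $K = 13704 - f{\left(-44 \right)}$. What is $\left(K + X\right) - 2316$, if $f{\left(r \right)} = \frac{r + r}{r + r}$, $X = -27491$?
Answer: $-16104$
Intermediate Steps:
$f{\left(r \right)} = 1$ ($f{\left(r \right)} = \frac{2 r}{2 r} = 2 r \frac{1}{2 r} = 1$)
$K = 13703$ ($K = 13704 - 1 = 13703$)
$\left(K + X\right) - 2316 = \left(13703 - 27491\right) - 2316 = -13788 - 2316 = -16104$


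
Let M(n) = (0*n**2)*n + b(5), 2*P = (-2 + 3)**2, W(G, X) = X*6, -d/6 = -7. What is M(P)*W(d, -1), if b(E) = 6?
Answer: -36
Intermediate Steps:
d = 42 (d = -6*(-7) = 42)
W(G, X) = 6*X
P = 1/2 (P = (-2 + 3)**2/2 = (1/2)*1**2 = (1/2)*1 = 1/2 ≈ 0.50000)
M(n) = 6 (M(n) = (0*n**2)*n + 6 = 0*n + 6 = 0 + 6 = 6)
M(P)*W(d, -1) = 6*(6*(-1)) = 6*(-6) = -36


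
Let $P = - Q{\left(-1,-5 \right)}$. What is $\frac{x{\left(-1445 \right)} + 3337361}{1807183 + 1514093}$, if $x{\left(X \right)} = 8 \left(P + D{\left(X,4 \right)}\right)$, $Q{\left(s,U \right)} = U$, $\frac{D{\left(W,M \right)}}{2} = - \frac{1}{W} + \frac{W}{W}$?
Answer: $\frac{1607522527}{1599747940} \approx 1.0049$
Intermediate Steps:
$D{\left(W,M \right)} = 2 - \frac{2}{W}$ ($D{\left(W,M \right)} = 2 \left(- \frac{1}{W} + \frac{W}{W}\right) = 2 \left(- \frac{1}{W} + 1\right) = 2 \left(1 - \frac{1}{W}\right) = 2 - \frac{2}{W}$)
$P = 5$ ($P = \left(-1\right) \left(-5\right) = 5$)
$x{\left(X \right)} = 56 - \frac{16}{X}$ ($x{\left(X \right)} = 8 \left(5 + \left(2 - \frac{2}{X}\right)\right) = 8 \left(7 - \frac{2}{X}\right) = 56 - \frac{16}{X}$)
$\frac{x{\left(-1445 \right)} + 3337361}{1807183 + 1514093} = \frac{\left(56 - \frac{16}{-1445}\right) + 3337361}{1807183 + 1514093} = \frac{\left(56 - - \frac{16}{1445}\right) + 3337361}{3321276} = \left(\left(56 + \frac{16}{1445}\right) + 3337361\right) \frac{1}{3321276} = \left(\frac{80936}{1445} + 3337361\right) \frac{1}{3321276} = \frac{4822567581}{1445} \cdot \frac{1}{3321276} = \frac{1607522527}{1599747940}$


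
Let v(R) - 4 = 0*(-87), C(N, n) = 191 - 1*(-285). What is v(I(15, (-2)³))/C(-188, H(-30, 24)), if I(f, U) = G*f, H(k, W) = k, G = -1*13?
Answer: 1/119 ≈ 0.0084034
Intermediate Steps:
G = -13
C(N, n) = 476 (C(N, n) = 191 + 285 = 476)
I(f, U) = -13*f
v(R) = 4 (v(R) = 4 + 0*(-87) = 4 + 0 = 4)
v(I(15, (-2)³))/C(-188, H(-30, 24)) = 4/476 = 4*(1/476) = 1/119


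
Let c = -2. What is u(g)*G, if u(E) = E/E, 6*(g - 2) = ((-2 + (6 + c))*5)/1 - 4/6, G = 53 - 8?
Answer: 45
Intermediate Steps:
G = 45
g = 32/9 (g = 2 + (((-2 + (6 - 2))*5)/1 - 4/6)/6 = 2 + (((-2 + 4)*5)*1 - 4*⅙)/6 = 2 + ((2*5)*1 - ⅔)/6 = 2 + (10*1 - ⅔)/6 = 2 + (10 - ⅔)/6 = 2 + (⅙)*(28/3) = 2 + 14/9 = 32/9 ≈ 3.5556)
u(E) = 1
u(g)*G = 1*45 = 45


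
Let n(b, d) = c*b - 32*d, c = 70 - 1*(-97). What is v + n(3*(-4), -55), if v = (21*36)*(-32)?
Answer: -24436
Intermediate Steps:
c = 167 (c = 70 + 97 = 167)
n(b, d) = -32*d + 167*b (n(b, d) = 167*b - 32*d = -32*d + 167*b)
v = -24192 (v = 756*(-32) = -24192)
v + n(3*(-4), -55) = -24192 + (-32*(-55) + 167*(3*(-4))) = -24192 + (1760 + 167*(-12)) = -24192 + (1760 - 2004) = -24192 - 244 = -24436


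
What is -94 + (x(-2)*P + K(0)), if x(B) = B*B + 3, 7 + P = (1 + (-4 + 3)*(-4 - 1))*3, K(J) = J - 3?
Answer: -20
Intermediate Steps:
K(J) = -3 + J
P = 11 (P = -7 + (1 + (-4 + 3)*(-4 - 1))*3 = -7 + (1 - 1*(-5))*3 = -7 + (1 + 5)*3 = -7 + 6*3 = -7 + 18 = 11)
x(B) = 3 + B² (x(B) = B² + 3 = 3 + B²)
-94 + (x(-2)*P + K(0)) = -94 + ((3 + (-2)²)*11 + (-3 + 0)) = -94 + ((3 + 4)*11 - 3) = -94 + (7*11 - 3) = -94 + (77 - 3) = -94 + 74 = -20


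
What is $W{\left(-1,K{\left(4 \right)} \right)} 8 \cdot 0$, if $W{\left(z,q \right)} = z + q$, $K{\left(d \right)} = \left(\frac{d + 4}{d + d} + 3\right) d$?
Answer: $0$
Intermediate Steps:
$K{\left(d \right)} = d \left(3 + \frac{4 + d}{2 d}\right)$ ($K{\left(d \right)} = \left(\frac{4 + d}{2 d} + 3\right) d = \left(3 + \frac{4 + d}{2 d}\right) d = d \left(3 + \frac{4 + d}{2 d}\right)$)
$W{\left(z,q \right)} = q + z$
$W{\left(-1,K{\left(4 \right)} \right)} 8 \cdot 0 = \left(\left(2 + \frac{7}{2} \cdot 4\right) - 1\right) 8 \cdot 0 = \left(\left(2 + 14\right) - 1\right) 8 \cdot 0 = \left(16 - 1\right) 8 \cdot 0 = 15 \cdot 8 \cdot 0 = 120 \cdot 0 = 0$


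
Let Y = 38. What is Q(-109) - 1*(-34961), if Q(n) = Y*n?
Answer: 30819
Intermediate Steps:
Q(n) = 38*n
Q(-109) - 1*(-34961) = 38*(-109) - 1*(-34961) = -4142 + 34961 = 30819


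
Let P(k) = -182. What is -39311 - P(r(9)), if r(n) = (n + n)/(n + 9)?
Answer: -39129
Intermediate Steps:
r(n) = 2*n/(9 + n) (r(n) = (2*n)/(9 + n) = 2*n/(9 + n))
-39311 - P(r(9)) = -39311 - 1*(-182) = -39311 + 182 = -39129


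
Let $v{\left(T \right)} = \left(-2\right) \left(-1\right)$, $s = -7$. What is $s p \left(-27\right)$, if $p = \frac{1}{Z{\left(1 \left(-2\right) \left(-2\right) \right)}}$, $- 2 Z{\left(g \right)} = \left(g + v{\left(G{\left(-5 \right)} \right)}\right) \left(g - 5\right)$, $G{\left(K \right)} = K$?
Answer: $63$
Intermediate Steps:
$v{\left(T \right)} = 2$
$Z{\left(g \right)} = - \frac{\left(-5 + g\right) \left(2 + g\right)}{2}$ ($Z{\left(g \right)} = - \frac{\left(g + 2\right) \left(g - 5\right)}{2} = - \frac{\left(2 + g\right) \left(-5 + g\right)}{2} = - \frac{\left(-5 + g\right) \left(2 + g\right)}{2}$)
$p = \frac{1}{3}$ ($p = \frac{1}{5 - \frac{\left(1 \left(-2\right) \left(-2\right)\right)^{2}}{2} + \frac{3 \cdot 1 \left(-2\right) \left(-2\right)}{2}} = \frac{1}{5 - \frac{\left(\left(-2\right) \left(-2\right)\right)^{2}}{2} + \frac{3 \left(\left(-2\right) \left(-2\right)\right)}{2}} = \frac{1}{5 - \frac{4^{2}}{2} + \frac{3}{2} \cdot 4} = \frac{1}{5 - 8 + 6} = \frac{1}{3} \approx 0.33333$)
$s p \left(-27\right) = \left(-7\right) \frac{1}{3} \left(-27\right) = \left(- \frac{7}{3}\right) \left(-27\right) = 63$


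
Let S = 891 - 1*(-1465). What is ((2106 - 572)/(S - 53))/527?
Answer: 1534/1213681 ≈ 0.0012639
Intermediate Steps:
S = 2356 (S = 891 + 1465 = 2356)
((2106 - 572)/(S - 53))/527 = ((2106 - 572)/(2356 - 53))/527 = (1534/2303)*(1/527) = 1534/1213681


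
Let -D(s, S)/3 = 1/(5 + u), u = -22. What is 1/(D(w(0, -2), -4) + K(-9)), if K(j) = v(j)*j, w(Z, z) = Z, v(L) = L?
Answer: 17/1380 ≈ 0.012319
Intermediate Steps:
D(s, S) = 3/17 (D(s, S) = -3/(5 - 22) = -3/(-17) = -3*(-1/17) = 3/17)
K(j) = j² (K(j) = j*j = j²)
1/(D(w(0, -2), -4) + K(-9)) = 1/(3/17 + (-9)²) = 1/(3/17 + 81) = 1/(1380/17) = 17/1380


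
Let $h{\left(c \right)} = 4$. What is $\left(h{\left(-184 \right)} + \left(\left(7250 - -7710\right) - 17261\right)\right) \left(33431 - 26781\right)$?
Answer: $-15275050$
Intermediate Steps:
$\left(h{\left(-184 \right)} + \left(\left(7250 - -7710\right) - 17261\right)\right) \left(33431 - 26781\right) = \left(4 + \left(\left(7250 - -7710\right) - 17261\right)\right) \left(33431 - 26781\right) = \left(4 + \left(\left(7250 + 7710\right) - 17261\right)\right) 6650 = \left(4 + \left(14960 - 17261\right)\right) 6650 = \left(4 - 2301\right) 6650 = \left(-2297\right) 6650 = -15275050$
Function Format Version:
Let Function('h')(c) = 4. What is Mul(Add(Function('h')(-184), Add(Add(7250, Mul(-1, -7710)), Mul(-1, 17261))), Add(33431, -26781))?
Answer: -15275050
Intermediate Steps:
Mul(Add(Function('h')(-184), Add(Add(7250, Mul(-1, -7710)), Mul(-1, 17261))), Add(33431, -26781)) = Mul(Add(4, Add(Add(7250, Mul(-1, -7710)), Mul(-1, 17261))), Add(33431, -26781)) = Mul(Add(4, Add(Add(7250, 7710), -17261)), 6650) = Mul(Add(4, Add(14960, -17261)), 6650) = Mul(Add(4, -2301), 6650) = Mul(-2297, 6650) = -15275050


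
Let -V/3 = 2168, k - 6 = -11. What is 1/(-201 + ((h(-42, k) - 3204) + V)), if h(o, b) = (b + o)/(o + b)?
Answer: -1/9908 ≈ -0.00010093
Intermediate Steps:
k = -5 (k = 6 - 11 = -5)
h(o, b) = 1 (h(o, b) = (b + o)/(b + o) = 1)
V = -6504 (V = -3*2168 = -6504)
1/(-201 + ((h(-42, k) - 3204) + V)) = 1/(-201 + ((1 - 3204) - 6504)) = 1/(-201 + (-3203 - 6504)) = 1/(-201 - 9707) = 1/(-9908) = -1/9908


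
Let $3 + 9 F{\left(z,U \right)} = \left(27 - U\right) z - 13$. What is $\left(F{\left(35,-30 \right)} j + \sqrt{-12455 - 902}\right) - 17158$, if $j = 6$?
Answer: $- \frac{47516}{3} + 19 i \sqrt{37} \approx -15839.0 + 115.57 i$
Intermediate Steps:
$F{\left(z,U \right)} = - \frac{16}{9} + \frac{z \left(27 - U\right)}{9}$ ($F{\left(z,U \right)} = - \frac{1}{3} + \frac{\left(27 - U\right) z - 13}{9} = - \frac{1}{3} + \frac{z \left(27 - U\right) - 13}{9} = - \frac{1}{3} + \frac{-13 + z \left(27 - U\right)}{9} = - \frac{1}{3} + \left(- \frac{13}{9} + \frac{z \left(27 - U\right)}{9}\right) = - \frac{16}{9} + \frac{z \left(27 - U\right)}{9}$)
$\left(F{\left(35,-30 \right)} j + \sqrt{-12455 - 902}\right) - 17158 = \left(\left(- \frac{16}{9} + 3 \cdot 35 - \left(- \frac{10}{3}\right) 35\right) 6 + \sqrt{-12455 - 902}\right) - 17158 = \left(\left(- \frac{16}{9} + 105 + \frac{350}{3}\right) 6 + \sqrt{-13357}\right) - 17158 = \left(\frac{1979}{9} \cdot 6 + 19 i \sqrt{37}\right) - 17158 = \left(\frac{3958}{3} + 19 i \sqrt{37}\right) - 17158 = - \frac{47516}{3} + 19 i \sqrt{37}$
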